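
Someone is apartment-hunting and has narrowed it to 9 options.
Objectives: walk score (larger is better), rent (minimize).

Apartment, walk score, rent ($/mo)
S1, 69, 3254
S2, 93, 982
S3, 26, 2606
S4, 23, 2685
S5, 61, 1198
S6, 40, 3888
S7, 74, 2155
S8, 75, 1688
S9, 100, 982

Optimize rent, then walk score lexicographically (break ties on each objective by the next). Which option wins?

First minimize rent: best is 982, kept {S2, S9}.
Then maximize walk score: best is 100, kept {S9}.

S9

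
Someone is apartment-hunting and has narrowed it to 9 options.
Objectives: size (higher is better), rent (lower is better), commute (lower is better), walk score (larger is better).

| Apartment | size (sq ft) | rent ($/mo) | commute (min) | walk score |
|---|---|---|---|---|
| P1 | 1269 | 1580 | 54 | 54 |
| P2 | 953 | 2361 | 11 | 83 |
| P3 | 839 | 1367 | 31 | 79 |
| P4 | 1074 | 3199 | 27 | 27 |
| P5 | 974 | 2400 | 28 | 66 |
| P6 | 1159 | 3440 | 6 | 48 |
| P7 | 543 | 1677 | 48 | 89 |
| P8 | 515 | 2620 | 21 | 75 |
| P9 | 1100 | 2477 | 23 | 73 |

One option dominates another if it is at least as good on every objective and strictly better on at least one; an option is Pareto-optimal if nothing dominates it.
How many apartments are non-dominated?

7

P1: not dominated (best size).
P2: not dominated.
P3: not dominated (best rent).
P4: dominated by P9 (size 1100≥1074, rent 2477≤3199, commute 23≤27, walk score 73≥27).
P5: not dominated.
P6: not dominated (best commute).
P7: not dominated (best walk score).
P8: dominated by P2 (size 953≥515, rent 2361≤2620, commute 11≤21, walk score 83≥75).
P9: not dominated.
Pareto-optimal: P1, P2, P3, P5, P6, P7, P9 → 7.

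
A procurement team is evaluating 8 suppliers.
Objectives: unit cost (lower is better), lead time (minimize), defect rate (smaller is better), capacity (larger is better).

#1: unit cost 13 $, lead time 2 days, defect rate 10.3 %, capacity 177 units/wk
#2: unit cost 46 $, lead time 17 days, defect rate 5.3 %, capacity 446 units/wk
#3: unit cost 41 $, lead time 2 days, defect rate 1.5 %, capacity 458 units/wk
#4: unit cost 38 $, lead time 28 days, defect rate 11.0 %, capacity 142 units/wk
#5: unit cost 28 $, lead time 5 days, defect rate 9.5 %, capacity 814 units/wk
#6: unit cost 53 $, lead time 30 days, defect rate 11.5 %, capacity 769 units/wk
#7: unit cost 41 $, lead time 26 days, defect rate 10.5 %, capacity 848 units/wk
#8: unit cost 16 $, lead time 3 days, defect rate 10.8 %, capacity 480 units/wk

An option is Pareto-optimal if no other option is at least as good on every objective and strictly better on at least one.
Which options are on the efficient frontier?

#1: not dominated (best unit cost).
#2: dominated by #3 (unit cost 41≤46, lead time 2≤17, defect rate 1.5≤5.3, capacity 458≥446).
#3: not dominated (best defect rate).
#4: dominated by #1 (unit cost 13≤38, lead time 2≤28, defect rate 10.3≤11.0, capacity 177≥142).
#5: not dominated.
#6: dominated by #5 (unit cost 28≤53, lead time 5≤30, defect rate 9.5≤11.5, capacity 814≥769).
#7: not dominated (best capacity).
#8: not dominated.

#1, #3, #5, #7, #8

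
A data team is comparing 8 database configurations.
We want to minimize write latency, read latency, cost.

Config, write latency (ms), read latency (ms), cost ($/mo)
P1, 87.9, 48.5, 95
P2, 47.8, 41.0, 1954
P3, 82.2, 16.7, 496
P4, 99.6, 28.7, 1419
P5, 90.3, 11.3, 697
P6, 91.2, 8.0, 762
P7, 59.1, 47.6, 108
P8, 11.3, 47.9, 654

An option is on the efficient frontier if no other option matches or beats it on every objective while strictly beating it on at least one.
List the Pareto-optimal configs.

P1: not dominated (best cost).
P2: not dominated.
P3: not dominated.
P4: dominated by P3 (write latency 82.2≤99.6, read latency 16.7≤28.7, cost 496≤1419).
P5: not dominated.
P6: not dominated (best read latency).
P7: not dominated.
P8: not dominated (best write latency).

P1, P2, P3, P5, P6, P7, P8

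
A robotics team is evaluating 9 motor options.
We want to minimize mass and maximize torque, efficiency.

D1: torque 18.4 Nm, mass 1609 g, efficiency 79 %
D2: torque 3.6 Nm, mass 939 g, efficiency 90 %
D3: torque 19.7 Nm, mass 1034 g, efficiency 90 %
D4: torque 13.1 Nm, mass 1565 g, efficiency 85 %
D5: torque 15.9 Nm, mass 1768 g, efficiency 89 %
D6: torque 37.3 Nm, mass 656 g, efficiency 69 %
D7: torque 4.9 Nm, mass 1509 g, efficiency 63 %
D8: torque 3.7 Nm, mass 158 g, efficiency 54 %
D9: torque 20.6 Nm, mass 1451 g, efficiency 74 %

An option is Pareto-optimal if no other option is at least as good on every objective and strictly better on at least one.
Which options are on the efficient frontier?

D2, D3, D6, D8, D9

D1: dominated by D3 (torque 19.7≥18.4, mass 1034≤1609, efficiency 90≥79).
D2: not dominated.
D3: not dominated.
D4: dominated by D3 (torque 19.7≥13.1, mass 1034≤1565, efficiency 90≥85).
D5: dominated by D3 (torque 19.7≥15.9, mass 1034≤1768, efficiency 90≥89).
D6: not dominated (best torque).
D7: dominated by D3 (torque 19.7≥4.9, mass 1034≤1509, efficiency 90≥63).
D8: not dominated (best mass).
D9: not dominated.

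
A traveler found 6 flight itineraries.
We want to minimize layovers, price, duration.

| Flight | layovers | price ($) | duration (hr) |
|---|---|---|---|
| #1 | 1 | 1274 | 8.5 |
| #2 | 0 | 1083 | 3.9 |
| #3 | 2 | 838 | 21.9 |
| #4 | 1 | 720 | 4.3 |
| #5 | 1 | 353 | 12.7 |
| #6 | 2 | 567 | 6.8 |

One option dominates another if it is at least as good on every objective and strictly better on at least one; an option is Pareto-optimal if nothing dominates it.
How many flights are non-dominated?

#1: dominated by #2 (layovers 0≤1, price 1083≤1274, duration 3.9≤8.5).
#2: not dominated (best layovers).
#3: dominated by #4 (layovers 1≤2, price 720≤838, duration 4.3≤21.9).
#4: not dominated.
#5: not dominated (best price).
#6: not dominated.
Pareto-optimal: #2, #4, #5, #6 → 4.

4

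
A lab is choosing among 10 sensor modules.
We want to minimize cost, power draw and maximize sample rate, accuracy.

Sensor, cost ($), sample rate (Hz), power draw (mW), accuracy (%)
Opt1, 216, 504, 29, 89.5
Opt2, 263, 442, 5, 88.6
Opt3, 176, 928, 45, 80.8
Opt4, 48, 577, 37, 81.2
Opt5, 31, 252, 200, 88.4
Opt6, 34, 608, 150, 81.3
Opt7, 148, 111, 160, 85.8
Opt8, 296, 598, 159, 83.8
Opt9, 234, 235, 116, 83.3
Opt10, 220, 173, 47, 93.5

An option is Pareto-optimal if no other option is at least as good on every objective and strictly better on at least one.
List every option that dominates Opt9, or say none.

Opt1: cost 216≤234, sample rate 504≥235, power draw 29≤116, accuracy 89.5≥83.3 — dominates Opt9.
Others (Opt2, Opt3, Opt4, Opt5, Opt6, Opt7, Opt8, Opt10) are each worse than Opt9 on at least one objective.

Opt1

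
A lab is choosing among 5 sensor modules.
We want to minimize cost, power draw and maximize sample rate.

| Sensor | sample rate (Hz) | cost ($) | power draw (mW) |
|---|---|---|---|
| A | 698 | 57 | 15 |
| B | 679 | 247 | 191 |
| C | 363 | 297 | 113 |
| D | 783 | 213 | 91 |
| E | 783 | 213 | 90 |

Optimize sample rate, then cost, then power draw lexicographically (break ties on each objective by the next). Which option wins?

E

First maximize sample rate: best is 783, kept {D, E}.
Then minimize cost: best is 213, kept {D, E}.
Then minimize power draw: best is 90, kept {E}.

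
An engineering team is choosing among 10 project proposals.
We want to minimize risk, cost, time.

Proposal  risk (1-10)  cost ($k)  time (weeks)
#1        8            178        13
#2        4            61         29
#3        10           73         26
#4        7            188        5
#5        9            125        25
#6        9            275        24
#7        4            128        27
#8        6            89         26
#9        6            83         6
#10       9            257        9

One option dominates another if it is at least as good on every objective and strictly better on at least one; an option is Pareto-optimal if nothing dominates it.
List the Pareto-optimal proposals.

#1: dominated by #9 (risk 6≤8, cost 83≤178, time 6≤13).
#2: not dominated (best cost).
#3: not dominated.
#4: not dominated (best time).
#5: dominated by #9 (risk 6≤9, cost 83≤125, time 6≤25).
#6: dominated by #1 (risk 8≤9, cost 178≤275, time 13≤24).
#7: not dominated.
#8: dominated by #9 (risk 6≤6, cost 83≤89, time 6≤26).
#9: not dominated.
#10: dominated by #4 (risk 7≤9, cost 188≤257, time 5≤9).

#2, #3, #4, #7, #9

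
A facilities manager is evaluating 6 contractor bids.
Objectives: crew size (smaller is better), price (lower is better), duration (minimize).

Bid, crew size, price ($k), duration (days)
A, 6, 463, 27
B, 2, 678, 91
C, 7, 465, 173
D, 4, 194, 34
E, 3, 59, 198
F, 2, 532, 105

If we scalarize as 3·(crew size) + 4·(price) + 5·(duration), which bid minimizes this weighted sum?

D

A: 3·6 + 4·463 + 5·27 = 2005
B: 3·2 + 4·678 + 5·91 = 3173
C: 3·7 + 4·465 + 5·173 = 2746
D: 3·4 + 4·194 + 5·34 = 958
E: 3·3 + 4·59 + 5·198 = 1235
F: 3·2 + 4·532 + 5·105 = 2659
Lowest: D at 958.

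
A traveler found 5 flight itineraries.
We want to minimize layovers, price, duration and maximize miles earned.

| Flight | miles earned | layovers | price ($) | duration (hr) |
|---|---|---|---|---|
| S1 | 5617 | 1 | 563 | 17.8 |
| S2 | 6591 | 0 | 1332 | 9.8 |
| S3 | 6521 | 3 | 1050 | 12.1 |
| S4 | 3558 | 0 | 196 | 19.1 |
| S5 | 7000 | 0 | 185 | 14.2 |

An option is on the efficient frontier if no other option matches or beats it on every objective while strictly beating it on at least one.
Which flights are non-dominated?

S2, S3, S5

S1: dominated by S5 (miles earned 7000≥5617, layovers 0≤1, price 185≤563, duration 14.2≤17.8).
S2: not dominated (best duration).
S3: not dominated.
S4: dominated by S5 (miles earned 7000≥3558, layovers 0≤0, price 185≤196, duration 14.2≤19.1).
S5: not dominated (best miles earned).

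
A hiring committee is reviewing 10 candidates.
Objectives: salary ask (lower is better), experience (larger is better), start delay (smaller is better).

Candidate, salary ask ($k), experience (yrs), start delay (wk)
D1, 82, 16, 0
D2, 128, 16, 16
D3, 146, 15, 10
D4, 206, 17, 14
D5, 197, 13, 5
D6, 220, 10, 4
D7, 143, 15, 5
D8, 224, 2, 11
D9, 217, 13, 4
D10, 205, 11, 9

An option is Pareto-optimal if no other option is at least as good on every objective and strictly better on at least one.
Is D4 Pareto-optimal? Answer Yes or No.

Yes

D1: worse on experience (16 vs 17).
D2: worse on experience (16 vs 17).
D3: worse on experience (15 vs 17).
D5: worse on experience (13 vs 17).
D6: worse on salary ask (220 vs 206).
D7: worse on experience (15 vs 17).
D8: worse on salary ask (224 vs 206).
D9: worse on salary ask (217 vs 206).
D10: worse on experience (11 vs 17).
No option is at least as good as D4 on every objective and strictly better on one.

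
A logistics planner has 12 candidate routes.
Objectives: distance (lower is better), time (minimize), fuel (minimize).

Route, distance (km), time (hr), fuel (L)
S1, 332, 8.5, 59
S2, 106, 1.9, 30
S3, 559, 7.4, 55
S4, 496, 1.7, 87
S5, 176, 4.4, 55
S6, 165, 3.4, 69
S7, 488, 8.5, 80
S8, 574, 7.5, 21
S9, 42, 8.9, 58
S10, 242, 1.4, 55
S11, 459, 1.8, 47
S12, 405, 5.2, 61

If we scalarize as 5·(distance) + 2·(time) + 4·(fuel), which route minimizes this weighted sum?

S9

S1: 5·332 + 2·8.5 + 4·59 = 1913.0
S2: 5·106 + 2·1.9 + 4·30 = 653.8
S3: 5·559 + 2·7.4 + 4·55 = 3029.8
S4: 5·496 + 2·1.7 + 4·87 = 2831.4
S5: 5·176 + 2·4.4 + 4·55 = 1108.8
S6: 5·165 + 2·3.4 + 4·69 = 1107.8
S7: 5·488 + 2·8.5 + 4·80 = 2777.0
S8: 5·574 + 2·7.5 + 4·21 = 2969.0
S9: 5·42 + 2·8.9 + 4·58 = 459.8
S10: 5·242 + 2·1.4 + 4·55 = 1432.8
S11: 5·459 + 2·1.8 + 4·47 = 2486.6
S12: 5·405 + 2·5.2 + 4·61 = 2279.4
Lowest: S9 at 459.8.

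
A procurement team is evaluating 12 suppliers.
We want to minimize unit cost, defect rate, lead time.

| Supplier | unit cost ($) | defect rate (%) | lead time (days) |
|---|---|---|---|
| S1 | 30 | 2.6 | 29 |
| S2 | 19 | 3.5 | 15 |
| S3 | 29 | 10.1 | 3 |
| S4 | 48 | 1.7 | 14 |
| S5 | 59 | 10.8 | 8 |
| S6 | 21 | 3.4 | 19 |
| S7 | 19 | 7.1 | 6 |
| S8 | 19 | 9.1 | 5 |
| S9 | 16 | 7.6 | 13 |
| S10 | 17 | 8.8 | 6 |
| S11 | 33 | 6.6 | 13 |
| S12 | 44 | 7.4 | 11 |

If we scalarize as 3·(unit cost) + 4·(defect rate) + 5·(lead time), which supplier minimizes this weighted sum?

S7

S1: 3·30 + 4·2.6 + 5·29 = 245.4
S2: 3·19 + 4·3.5 + 5·15 = 146.0
S3: 3·29 + 4·10.1 + 5·3 = 142.4
S4: 3·48 + 4·1.7 + 5·14 = 220.8
S5: 3·59 + 4·10.8 + 5·8 = 260.2
S6: 3·21 + 4·3.4 + 5·19 = 171.6
S7: 3·19 + 4·7.1 + 5·6 = 115.4
S8: 3·19 + 4·9.1 + 5·5 = 118.4
S9: 3·16 + 4·7.6 + 5·13 = 143.4
S10: 3·17 + 4·8.8 + 5·6 = 116.2
S11: 3·33 + 4·6.6 + 5·13 = 190.4
S12: 3·44 + 4·7.4 + 5·11 = 216.6
Lowest: S7 at 115.4.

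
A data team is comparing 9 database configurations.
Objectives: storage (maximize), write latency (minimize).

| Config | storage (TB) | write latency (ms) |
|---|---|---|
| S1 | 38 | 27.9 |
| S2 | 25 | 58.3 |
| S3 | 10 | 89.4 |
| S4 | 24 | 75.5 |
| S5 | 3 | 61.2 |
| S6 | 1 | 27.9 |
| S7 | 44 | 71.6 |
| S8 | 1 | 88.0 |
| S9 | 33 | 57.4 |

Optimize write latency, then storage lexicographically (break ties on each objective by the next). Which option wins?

S1

First minimize write latency: best is 27.9, kept {S1, S6}.
Then maximize storage: best is 38, kept {S1}.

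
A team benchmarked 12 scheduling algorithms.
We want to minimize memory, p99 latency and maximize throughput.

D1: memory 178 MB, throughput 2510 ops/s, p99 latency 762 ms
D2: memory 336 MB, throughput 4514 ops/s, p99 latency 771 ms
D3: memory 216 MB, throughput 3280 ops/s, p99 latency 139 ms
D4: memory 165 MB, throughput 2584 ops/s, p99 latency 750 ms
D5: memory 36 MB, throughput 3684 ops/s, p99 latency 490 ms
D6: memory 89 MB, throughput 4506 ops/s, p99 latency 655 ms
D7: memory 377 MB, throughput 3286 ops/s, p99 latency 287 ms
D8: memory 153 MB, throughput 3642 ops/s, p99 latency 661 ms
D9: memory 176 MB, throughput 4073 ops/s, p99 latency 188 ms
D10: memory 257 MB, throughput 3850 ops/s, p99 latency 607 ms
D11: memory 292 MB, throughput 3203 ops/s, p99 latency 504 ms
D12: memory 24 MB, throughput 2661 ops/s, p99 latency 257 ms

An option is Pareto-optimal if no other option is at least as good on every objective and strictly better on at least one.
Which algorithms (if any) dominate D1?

D4: memory 165≤178, throughput 2584≥2510, p99 latency 750≤762 — dominates D1.
D5: memory 36≤178, throughput 3684≥2510, p99 latency 490≤762 — dominates D1.
D6: memory 89≤178, throughput 4506≥2510, p99 latency 655≤762 — dominates D1.
D8: memory 153≤178, throughput 3642≥2510, p99 latency 661≤762 — dominates D1.
D9: memory 176≤178, throughput 4073≥2510, p99 latency 188≤762 — dominates D1.
D12: memory 24≤178, throughput 2661≥2510, p99 latency 257≤762 — dominates D1.
Others (D2, D3, D7, D10, D11) are each worse than D1 on at least one objective.

D4, D5, D6, D8, D9, D12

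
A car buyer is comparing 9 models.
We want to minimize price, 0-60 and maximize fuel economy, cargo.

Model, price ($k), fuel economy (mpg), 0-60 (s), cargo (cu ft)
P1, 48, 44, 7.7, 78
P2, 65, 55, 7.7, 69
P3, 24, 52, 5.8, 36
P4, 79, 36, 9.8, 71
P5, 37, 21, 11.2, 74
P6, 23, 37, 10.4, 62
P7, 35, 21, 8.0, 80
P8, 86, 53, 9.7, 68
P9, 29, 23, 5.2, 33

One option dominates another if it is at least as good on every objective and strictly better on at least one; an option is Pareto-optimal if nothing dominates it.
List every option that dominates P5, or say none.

P7: price 35≤37, fuel economy 21≥21, 0-60 8.0≤11.2, cargo 80≥74 — dominates P5.
Others (P1, P2, P3, P4, P6, P8, P9) are each worse than P5 on at least one objective.

P7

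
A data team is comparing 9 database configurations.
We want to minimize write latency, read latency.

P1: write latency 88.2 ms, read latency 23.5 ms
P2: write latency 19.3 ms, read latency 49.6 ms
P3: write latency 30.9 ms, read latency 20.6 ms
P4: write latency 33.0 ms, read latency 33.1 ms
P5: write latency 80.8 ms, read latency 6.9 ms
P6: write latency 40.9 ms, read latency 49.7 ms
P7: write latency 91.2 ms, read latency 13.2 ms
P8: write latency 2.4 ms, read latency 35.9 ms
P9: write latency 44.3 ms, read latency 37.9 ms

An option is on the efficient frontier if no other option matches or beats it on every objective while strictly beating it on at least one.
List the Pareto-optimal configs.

P1: dominated by P3 (write latency 30.9≤88.2, read latency 20.6≤23.5).
P2: dominated by P8 (write latency 2.4≤19.3, read latency 35.9≤49.6).
P3: not dominated.
P4: dominated by P3 (write latency 30.9≤33.0, read latency 20.6≤33.1).
P5: not dominated (best read latency).
P6: dominated by P2 (write latency 19.3≤40.9, read latency 49.6≤49.7).
P7: dominated by P5 (write latency 80.8≤91.2, read latency 6.9≤13.2).
P8: not dominated (best write latency).
P9: dominated by P3 (write latency 30.9≤44.3, read latency 20.6≤37.9).

P3, P5, P8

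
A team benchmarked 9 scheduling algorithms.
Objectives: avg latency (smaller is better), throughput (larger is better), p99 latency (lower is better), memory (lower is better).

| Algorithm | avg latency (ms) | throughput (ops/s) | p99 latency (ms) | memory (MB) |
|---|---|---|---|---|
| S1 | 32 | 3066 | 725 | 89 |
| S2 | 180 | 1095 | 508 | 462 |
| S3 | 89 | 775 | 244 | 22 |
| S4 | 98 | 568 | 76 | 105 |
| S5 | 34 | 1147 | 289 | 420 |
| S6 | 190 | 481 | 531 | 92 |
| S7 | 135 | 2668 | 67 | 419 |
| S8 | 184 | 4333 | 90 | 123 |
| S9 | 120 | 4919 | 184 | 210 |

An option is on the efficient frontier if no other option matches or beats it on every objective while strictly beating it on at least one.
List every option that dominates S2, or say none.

S5, S7, S9

S5: avg latency 34≤180, throughput 1147≥1095, p99 latency 289≤508, memory 420≤462 — dominates S2.
S7: avg latency 135≤180, throughput 2668≥1095, p99 latency 67≤508, memory 419≤462 — dominates S2.
S9: avg latency 120≤180, throughput 4919≥1095, p99 latency 184≤508, memory 210≤462 — dominates S2.
Others (S1, S3, S4, S6, S8) are each worse than S2 on at least one objective.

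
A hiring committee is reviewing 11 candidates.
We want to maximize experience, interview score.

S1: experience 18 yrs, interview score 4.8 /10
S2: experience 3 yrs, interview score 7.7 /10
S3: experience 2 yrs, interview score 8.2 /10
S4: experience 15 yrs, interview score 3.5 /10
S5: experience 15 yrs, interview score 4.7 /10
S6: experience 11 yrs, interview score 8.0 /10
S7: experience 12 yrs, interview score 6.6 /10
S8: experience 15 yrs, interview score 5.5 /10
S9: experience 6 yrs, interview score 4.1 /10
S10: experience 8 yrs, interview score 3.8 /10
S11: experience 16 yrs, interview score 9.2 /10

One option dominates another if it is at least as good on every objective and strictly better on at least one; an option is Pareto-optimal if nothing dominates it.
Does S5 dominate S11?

No

S5 vs S11: S5 is worse on experience (15 vs 16), so it does not dominate S11.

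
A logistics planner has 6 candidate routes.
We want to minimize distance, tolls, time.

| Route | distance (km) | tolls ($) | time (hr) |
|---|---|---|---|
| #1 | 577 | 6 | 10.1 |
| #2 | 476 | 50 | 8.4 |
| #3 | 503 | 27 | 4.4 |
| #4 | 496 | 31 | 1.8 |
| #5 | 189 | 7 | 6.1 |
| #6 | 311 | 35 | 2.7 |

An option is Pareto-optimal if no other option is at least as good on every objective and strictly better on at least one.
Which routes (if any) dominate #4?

none

#1: worse on distance (577 vs 496).
#2: worse on tolls (50 vs 31).
#3: worse on distance (503 vs 496).
#5: worse on time (6.1 vs 1.8).
#6: worse on tolls (35 vs 31).
No option dominates #4.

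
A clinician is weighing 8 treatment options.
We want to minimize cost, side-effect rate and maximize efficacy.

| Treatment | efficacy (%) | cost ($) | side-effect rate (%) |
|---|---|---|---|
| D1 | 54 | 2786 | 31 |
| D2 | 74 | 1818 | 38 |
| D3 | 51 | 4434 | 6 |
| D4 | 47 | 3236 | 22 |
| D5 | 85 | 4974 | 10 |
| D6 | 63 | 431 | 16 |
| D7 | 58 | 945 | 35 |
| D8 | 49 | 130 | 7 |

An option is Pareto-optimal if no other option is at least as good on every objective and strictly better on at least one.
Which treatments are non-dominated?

D2, D3, D5, D6, D8

D1: dominated by D6 (efficacy 63≥54, cost 431≤2786, side-effect rate 16≤31).
D2: not dominated.
D3: not dominated (best side-effect rate).
D4: dominated by D6 (efficacy 63≥47, cost 431≤3236, side-effect rate 16≤22).
D5: not dominated (best efficacy).
D6: not dominated.
D7: dominated by D6 (efficacy 63≥58, cost 431≤945, side-effect rate 16≤35).
D8: not dominated (best cost).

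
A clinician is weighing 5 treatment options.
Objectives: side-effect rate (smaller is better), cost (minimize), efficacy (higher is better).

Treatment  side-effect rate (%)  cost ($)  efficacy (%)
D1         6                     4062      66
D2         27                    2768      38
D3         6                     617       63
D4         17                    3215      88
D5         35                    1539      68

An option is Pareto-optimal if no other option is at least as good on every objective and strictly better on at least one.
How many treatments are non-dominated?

D1: not dominated.
D2: dominated by D3 (side-effect rate 6≤27, cost 617≤2768, efficacy 63≥38).
D3: not dominated (best cost).
D4: not dominated (best efficacy).
D5: not dominated.
Pareto-optimal: D1, D3, D4, D5 → 4.

4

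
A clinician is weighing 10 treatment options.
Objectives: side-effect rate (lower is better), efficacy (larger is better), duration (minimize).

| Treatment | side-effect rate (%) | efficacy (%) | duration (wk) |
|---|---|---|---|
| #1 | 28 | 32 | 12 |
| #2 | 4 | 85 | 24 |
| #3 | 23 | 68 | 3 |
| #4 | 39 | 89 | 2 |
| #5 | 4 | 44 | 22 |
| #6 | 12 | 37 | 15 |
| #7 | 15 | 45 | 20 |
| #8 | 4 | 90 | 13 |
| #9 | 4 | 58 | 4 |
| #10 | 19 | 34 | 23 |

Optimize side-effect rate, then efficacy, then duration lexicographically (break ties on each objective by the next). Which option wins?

First minimize side-effect rate: best is 4, kept {#2, #5, #8, #9}.
Then maximize efficacy: best is 90, kept {#8}.

#8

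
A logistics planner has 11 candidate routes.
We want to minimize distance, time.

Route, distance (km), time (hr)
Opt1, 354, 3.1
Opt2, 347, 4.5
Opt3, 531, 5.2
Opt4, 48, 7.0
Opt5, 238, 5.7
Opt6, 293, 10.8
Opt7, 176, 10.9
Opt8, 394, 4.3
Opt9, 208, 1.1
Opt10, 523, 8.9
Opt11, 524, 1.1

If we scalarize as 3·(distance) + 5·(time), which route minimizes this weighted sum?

Opt1: 3·354 + 5·3.1 = 1077.5
Opt2: 3·347 + 5·4.5 = 1063.5
Opt3: 3·531 + 5·5.2 = 1619.0
Opt4: 3·48 + 5·7.0 = 179.0
Opt5: 3·238 + 5·5.7 = 742.5
Opt6: 3·293 + 5·10.8 = 933.0
Opt7: 3·176 + 5·10.9 = 582.5
Opt8: 3·394 + 5·4.3 = 1203.5
Opt9: 3·208 + 5·1.1 = 629.5
Opt10: 3·523 + 5·8.9 = 1613.5
Opt11: 3·524 + 5·1.1 = 1577.5
Lowest: Opt4 at 179.0.

Opt4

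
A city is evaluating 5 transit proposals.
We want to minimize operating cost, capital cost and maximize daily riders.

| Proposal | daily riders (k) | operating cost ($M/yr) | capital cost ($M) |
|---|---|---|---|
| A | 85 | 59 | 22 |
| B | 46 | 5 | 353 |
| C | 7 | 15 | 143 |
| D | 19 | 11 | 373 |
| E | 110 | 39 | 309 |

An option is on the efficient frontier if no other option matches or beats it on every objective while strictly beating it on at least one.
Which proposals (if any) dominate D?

B: daily riders 46≥19, operating cost 5≤11, capital cost 353≤373 — dominates D.
Others (A, C, E) are each worse than D on at least one objective.

B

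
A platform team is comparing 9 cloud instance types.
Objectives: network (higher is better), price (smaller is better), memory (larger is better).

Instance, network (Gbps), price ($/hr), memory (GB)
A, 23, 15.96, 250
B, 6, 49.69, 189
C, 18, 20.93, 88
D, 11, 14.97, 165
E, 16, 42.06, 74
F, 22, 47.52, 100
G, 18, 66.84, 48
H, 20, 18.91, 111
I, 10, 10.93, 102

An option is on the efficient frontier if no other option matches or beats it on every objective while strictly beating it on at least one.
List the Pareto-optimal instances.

A: not dominated (best network).
B: dominated by A (network 23≥6, price 15.96≤49.69, memory 250≥189).
C: dominated by A (network 23≥18, price 15.96≤20.93, memory 250≥88).
D: not dominated.
E: dominated by A (network 23≥16, price 15.96≤42.06, memory 250≥74).
F: dominated by A (network 23≥22, price 15.96≤47.52, memory 250≥100).
G: dominated by A (network 23≥18, price 15.96≤66.84, memory 250≥48).
H: dominated by A (network 23≥20, price 15.96≤18.91, memory 250≥111).
I: not dominated (best price).

A, D, I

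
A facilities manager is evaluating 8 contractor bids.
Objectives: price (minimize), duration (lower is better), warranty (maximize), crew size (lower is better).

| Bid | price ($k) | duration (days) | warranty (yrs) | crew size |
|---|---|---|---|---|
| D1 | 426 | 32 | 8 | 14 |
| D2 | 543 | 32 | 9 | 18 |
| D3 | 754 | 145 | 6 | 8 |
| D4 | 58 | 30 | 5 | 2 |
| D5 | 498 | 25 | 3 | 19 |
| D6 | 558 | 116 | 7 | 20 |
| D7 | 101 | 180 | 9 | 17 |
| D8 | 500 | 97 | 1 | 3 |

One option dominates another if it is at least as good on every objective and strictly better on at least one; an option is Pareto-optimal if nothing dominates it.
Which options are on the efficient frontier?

D1, D2, D3, D4, D5, D7

D1: not dominated.
D2: not dominated.
D3: not dominated.
D4: not dominated (best price).
D5: not dominated (best duration).
D6: dominated by D1 (price 426≤558, duration 32≤116, warranty 8≥7, crew size 14≤20).
D7: not dominated.
D8: dominated by D4 (price 58≤500, duration 30≤97, warranty 5≥1, crew size 2≤3).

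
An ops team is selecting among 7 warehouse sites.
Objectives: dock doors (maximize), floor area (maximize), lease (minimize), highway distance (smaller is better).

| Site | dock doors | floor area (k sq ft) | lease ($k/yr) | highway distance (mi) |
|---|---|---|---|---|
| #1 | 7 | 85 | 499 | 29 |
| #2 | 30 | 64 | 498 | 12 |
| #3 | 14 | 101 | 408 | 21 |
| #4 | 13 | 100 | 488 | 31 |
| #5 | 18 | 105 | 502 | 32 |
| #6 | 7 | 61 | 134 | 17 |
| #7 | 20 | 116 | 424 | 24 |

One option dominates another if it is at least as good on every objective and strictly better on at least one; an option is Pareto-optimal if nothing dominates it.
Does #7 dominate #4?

Yes

#7 vs #4: dock doors 20≥13, floor area 116≥100, lease 424≤488, highway distance 24≤31 — #7 is at least as good on every objective with at least one strict improvement.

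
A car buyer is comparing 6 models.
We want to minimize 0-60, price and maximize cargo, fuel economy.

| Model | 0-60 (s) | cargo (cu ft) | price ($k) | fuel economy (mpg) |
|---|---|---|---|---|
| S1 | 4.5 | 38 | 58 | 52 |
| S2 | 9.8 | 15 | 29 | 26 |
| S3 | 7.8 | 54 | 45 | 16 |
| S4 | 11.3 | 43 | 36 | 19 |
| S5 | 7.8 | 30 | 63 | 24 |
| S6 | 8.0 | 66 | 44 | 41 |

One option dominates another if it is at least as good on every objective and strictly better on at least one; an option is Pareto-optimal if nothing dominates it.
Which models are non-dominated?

S1: not dominated (best 0-60).
S2: not dominated (best price).
S3: not dominated.
S4: not dominated.
S5: dominated by S1 (0-60 4.5≤7.8, cargo 38≥30, price 58≤63, fuel economy 52≥24).
S6: not dominated (best cargo).

S1, S2, S3, S4, S6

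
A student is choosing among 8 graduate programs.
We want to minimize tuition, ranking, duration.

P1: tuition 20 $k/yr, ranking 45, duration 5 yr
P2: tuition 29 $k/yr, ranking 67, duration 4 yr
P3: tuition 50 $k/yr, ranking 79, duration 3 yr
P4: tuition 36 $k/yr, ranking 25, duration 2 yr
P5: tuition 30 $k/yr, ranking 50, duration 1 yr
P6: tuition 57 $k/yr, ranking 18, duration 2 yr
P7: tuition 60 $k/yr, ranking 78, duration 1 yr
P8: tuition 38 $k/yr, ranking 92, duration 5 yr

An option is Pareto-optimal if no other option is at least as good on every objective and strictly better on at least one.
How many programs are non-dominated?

5

P1: not dominated (best tuition).
P2: not dominated.
P3: dominated by P4 (tuition 36≤50, ranking 25≤79, duration 2≤3).
P4: not dominated.
P5: not dominated.
P6: not dominated (best ranking).
P7: dominated by P5 (tuition 30≤60, ranking 50≤78, duration 1≤1).
P8: dominated by P1 (tuition 20≤38, ranking 45≤92, duration 5≤5).
Pareto-optimal: P1, P2, P4, P5, P6 → 5.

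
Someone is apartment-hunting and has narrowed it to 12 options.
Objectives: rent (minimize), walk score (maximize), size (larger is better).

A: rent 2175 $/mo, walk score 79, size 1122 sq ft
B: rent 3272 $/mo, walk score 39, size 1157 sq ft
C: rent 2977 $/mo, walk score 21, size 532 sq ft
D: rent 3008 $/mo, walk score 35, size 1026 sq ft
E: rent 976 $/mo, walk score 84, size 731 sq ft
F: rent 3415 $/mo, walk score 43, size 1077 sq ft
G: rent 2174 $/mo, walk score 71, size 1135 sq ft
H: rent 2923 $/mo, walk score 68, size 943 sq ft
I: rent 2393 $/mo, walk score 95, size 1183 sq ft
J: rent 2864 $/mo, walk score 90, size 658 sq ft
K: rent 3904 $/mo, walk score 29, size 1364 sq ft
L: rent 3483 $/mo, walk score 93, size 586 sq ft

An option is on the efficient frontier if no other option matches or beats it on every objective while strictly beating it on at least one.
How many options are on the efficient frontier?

A: not dominated.
B: dominated by I (rent 2393≤3272, walk score 95≥39, size 1183≥1157).
C: dominated by A (rent 2175≤2977, walk score 79≥21, size 1122≥532).
D: dominated by A (rent 2175≤3008, walk score 79≥35, size 1122≥1026).
E: not dominated (best rent).
F: dominated by A (rent 2175≤3415, walk score 79≥43, size 1122≥1077).
G: not dominated.
H: dominated by A (rent 2175≤2923, walk score 79≥68, size 1122≥943).
I: not dominated (best walk score).
J: dominated by I (rent 2393≤2864, walk score 95≥90, size 1183≥658).
K: not dominated (best size).
L: dominated by I (rent 2393≤3483, walk score 95≥93, size 1183≥586).
Pareto-optimal: A, E, G, I, K → 5.

5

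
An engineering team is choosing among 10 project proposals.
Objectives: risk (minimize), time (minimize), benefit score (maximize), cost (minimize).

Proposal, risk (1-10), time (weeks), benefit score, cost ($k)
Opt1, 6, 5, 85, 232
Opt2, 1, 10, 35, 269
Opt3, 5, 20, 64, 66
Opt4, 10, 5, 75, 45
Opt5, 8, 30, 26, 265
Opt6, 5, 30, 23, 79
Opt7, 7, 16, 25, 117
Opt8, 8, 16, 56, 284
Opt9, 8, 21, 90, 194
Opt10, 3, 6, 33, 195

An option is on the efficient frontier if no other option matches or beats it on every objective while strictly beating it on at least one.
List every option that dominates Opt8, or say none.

Opt1: risk 6≤8, time 5≤16, benefit score 85≥56, cost 232≤284 — dominates Opt8.
Others (Opt2, Opt3, Opt4, Opt5, Opt6, Opt7, Opt9, Opt10) are each worse than Opt8 on at least one objective.

Opt1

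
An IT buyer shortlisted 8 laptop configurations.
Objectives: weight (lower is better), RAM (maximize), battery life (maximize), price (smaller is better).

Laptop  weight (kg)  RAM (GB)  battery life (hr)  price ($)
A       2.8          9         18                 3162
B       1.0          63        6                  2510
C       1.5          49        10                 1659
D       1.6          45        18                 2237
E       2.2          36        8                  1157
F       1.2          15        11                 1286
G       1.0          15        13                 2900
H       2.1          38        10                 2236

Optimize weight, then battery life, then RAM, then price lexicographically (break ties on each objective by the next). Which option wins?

G

First minimize weight: best is 1.0, kept {B, G}.
Then maximize battery life: best is 13, kept {G}.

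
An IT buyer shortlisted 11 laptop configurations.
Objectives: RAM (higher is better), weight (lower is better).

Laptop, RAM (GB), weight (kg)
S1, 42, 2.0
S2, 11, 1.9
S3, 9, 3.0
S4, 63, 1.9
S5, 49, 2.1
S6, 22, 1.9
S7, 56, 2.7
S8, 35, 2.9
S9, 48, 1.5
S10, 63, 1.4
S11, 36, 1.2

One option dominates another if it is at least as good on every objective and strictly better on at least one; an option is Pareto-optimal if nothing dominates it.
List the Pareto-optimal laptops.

S10, S11

S1: dominated by S4 (RAM 63≥42, weight 1.9≤2.0).
S2: dominated by S4 (RAM 63≥11, weight 1.9≤1.9).
S3: dominated by S1 (RAM 42≥9, weight 2.0≤3.0).
S4: dominated by S10 (RAM 63≥63, weight 1.4≤1.9).
S5: dominated by S4 (RAM 63≥49, weight 1.9≤2.1).
S6: dominated by S4 (RAM 63≥22, weight 1.9≤1.9).
S7: dominated by S4 (RAM 63≥56, weight 1.9≤2.7).
S8: dominated by S1 (RAM 42≥35, weight 2.0≤2.9).
S9: dominated by S10 (RAM 63≥48, weight 1.4≤1.5).
S10: not dominated.
S11: not dominated (best weight).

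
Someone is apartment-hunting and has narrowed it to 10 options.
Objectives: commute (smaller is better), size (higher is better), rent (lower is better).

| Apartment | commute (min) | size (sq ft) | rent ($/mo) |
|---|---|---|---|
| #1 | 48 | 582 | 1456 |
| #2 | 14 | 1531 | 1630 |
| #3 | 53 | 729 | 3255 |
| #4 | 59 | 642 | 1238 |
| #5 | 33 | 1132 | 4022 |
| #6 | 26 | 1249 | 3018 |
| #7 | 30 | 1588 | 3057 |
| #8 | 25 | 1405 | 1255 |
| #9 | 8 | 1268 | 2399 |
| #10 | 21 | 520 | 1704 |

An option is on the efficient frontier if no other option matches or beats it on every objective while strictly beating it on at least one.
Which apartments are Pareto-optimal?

#1: dominated by #8 (commute 25≤48, size 1405≥582, rent 1255≤1456).
#2: not dominated.
#3: dominated by #2 (commute 14≤53, size 1531≥729, rent 1630≤3255).
#4: not dominated (best rent).
#5: dominated by #2 (commute 14≤33, size 1531≥1132, rent 1630≤4022).
#6: dominated by #2 (commute 14≤26, size 1531≥1249, rent 1630≤3018).
#7: not dominated (best size).
#8: not dominated.
#9: not dominated (best commute).
#10: dominated by #2 (commute 14≤21, size 1531≥520, rent 1630≤1704).

#2, #4, #7, #8, #9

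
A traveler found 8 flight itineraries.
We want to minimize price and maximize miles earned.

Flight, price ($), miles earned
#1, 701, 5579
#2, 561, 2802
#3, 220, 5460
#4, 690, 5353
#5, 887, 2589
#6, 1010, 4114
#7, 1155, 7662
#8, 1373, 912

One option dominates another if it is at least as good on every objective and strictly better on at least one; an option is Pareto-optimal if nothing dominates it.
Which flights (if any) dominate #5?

#1, #2, #3, #4

#1: price 701≤887, miles earned 5579≥2589 — dominates #5.
#2: price 561≤887, miles earned 2802≥2589 — dominates #5.
#3: price 220≤887, miles earned 5460≥2589 — dominates #5.
#4: price 690≤887, miles earned 5353≥2589 — dominates #5.
Others (#6, #7, #8) are each worse than #5 on at least one objective.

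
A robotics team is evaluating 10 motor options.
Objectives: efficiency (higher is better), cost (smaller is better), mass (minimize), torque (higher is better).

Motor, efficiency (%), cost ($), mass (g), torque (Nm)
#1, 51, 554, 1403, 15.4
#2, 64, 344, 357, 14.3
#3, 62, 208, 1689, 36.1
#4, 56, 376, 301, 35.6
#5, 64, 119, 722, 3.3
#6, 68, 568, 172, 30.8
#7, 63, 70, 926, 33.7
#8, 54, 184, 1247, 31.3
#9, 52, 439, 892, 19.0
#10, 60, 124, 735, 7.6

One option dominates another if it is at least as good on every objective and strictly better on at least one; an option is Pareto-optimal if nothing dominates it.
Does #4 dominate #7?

No

#4 vs #7: #4 is worse on efficiency (56 vs 63), so it does not dominate #7.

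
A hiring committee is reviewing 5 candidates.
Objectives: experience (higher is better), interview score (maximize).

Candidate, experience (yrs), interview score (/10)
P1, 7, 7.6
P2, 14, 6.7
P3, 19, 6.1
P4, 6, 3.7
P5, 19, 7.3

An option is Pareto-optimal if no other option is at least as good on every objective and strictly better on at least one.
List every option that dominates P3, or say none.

P5

P5: experience 19≥19, interview score 7.3≥6.1 — dominates P3.
Others (P1, P2, P4) are each worse than P3 on at least one objective.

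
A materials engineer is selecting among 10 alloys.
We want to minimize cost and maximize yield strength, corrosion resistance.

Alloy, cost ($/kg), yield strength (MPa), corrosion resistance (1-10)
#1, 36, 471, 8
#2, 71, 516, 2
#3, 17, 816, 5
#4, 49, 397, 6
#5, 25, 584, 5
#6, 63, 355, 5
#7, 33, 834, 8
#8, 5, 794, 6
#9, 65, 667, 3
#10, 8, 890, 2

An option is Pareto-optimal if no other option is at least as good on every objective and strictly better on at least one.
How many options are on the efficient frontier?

#1: dominated by #7 (cost 33≤36, yield strength 834≥471, corrosion resistance 8≥8).
#2: dominated by #3 (cost 17≤71, yield strength 816≥516, corrosion resistance 5≥2).
#3: not dominated.
#4: dominated by #1 (cost 36≤49, yield strength 471≥397, corrosion resistance 8≥6).
#5: dominated by #3 (cost 17≤25, yield strength 816≥584, corrosion resistance 5≥5).
#6: dominated by #1 (cost 36≤63, yield strength 471≥355, corrosion resistance 8≥5).
#7: not dominated.
#8: not dominated (best cost).
#9: dominated by #3 (cost 17≤65, yield strength 816≥667, corrosion resistance 5≥3).
#10: not dominated (best yield strength).
Pareto-optimal: #3, #7, #8, #10 → 4.

4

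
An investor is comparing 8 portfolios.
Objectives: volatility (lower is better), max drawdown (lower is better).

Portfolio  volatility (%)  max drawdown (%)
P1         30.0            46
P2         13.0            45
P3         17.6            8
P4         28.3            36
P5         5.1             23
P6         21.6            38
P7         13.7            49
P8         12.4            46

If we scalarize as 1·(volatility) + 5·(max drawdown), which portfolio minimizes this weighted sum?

P3

P1: 1·30.0 + 5·46 = 260.0
P2: 1·13.0 + 5·45 = 238.0
P3: 1·17.6 + 5·8 = 57.6
P4: 1·28.3 + 5·36 = 208.3
P5: 1·5.1 + 5·23 = 120.1
P6: 1·21.6 + 5·38 = 211.6
P7: 1·13.7 + 5·49 = 258.7
P8: 1·12.4 + 5·46 = 242.4
Lowest: P3 at 57.6.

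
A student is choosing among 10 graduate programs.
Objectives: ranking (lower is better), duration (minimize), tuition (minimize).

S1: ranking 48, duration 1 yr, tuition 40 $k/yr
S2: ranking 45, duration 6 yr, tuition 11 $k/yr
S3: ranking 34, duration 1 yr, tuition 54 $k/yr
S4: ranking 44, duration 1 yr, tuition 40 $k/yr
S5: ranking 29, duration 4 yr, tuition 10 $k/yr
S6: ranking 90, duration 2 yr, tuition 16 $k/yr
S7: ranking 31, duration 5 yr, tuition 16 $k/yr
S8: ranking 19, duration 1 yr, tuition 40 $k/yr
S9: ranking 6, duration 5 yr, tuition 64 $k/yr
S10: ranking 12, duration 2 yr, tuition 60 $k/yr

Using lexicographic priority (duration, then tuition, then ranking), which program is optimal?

S8

First minimize duration: best is 1, kept {S1, S3, S4, S8}.
Then minimize tuition: best is 40, kept {S1, S4, S8}.
Then minimize ranking: best is 19, kept {S8}.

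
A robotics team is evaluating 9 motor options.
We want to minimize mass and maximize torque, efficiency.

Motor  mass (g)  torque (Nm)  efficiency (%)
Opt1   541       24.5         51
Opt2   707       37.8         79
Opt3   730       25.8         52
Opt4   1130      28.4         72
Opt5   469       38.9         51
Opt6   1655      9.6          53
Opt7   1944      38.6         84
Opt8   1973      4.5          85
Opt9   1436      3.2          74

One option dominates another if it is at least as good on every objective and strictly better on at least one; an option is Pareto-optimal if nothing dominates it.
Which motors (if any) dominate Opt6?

Opt2: mass 707≤1655, torque 37.8≥9.6, efficiency 79≥53 — dominates Opt6.
Opt4: mass 1130≤1655, torque 28.4≥9.6, efficiency 72≥53 — dominates Opt6.
Others (Opt1, Opt3, Opt5, Opt7, Opt8, Opt9) are each worse than Opt6 on at least one objective.

Opt2, Opt4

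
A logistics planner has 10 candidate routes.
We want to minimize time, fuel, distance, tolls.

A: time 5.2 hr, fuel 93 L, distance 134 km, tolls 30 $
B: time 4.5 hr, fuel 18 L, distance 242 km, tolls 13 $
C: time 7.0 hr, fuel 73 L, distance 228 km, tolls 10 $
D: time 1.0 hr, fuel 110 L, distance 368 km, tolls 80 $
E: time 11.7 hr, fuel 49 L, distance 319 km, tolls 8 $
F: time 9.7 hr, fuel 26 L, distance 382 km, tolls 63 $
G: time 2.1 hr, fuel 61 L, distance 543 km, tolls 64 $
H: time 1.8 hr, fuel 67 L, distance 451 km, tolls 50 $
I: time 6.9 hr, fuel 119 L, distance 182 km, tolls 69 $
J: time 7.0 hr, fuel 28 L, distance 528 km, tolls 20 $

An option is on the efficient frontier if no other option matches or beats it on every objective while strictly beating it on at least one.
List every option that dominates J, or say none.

B

B: time 4.5≤7.0, fuel 18≤28, distance 242≤528, tolls 13≤20 — dominates J.
Others (A, C, D, E, F, G, H, I) are each worse than J on at least one objective.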